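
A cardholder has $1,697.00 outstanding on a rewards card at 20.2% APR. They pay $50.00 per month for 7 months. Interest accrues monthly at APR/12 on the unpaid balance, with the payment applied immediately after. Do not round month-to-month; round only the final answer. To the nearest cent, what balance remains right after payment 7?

Monthly rate r = 20.2%/12 = 1.68333% = 0.0168333.
Each month: B ← B·(1+r) − $50.00.
Month 1: interest $28.57; balance after payment $1,675.57.
Month 2: interest $28.21; balance after payment $1,653.77.
Month 3: interest $27.84; balance after payment $1,631.61.
Month 4: interest $27.47; balance after payment $1,609.08.
Month 5: interest $27.09; balance after payment $1,586.16.
Month 6: interest $26.70; balance after payment $1,562.86.
Month 7: interest $26.31; balance after payment $1,539.17.

$1,539.17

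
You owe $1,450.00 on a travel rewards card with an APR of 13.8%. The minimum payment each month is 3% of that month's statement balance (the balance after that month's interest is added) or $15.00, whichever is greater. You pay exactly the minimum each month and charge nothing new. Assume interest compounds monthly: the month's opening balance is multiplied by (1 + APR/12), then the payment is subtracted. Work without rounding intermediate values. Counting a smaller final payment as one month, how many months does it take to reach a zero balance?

Monthly rate r = 13.8%/12 = 1.15% = 0.0115.
While 3% of the post-interest balance exceeds $15.00, each month B ← (B·(1+r))·(1 − 0.03), i.e. B shrinks by the factor (1+r)·0.97 = 0.98115.
This holds for months 1–57. Entering month 58 the balance is $490.24; 3% of the post-interest balance is now below $15.00, so the flat $15.00 minimum applies from here.
From month 58 a fixed $15.00 at rate r clears $490.24 in 42 more payments. Total: 57 + 42 = 99 months.

99 months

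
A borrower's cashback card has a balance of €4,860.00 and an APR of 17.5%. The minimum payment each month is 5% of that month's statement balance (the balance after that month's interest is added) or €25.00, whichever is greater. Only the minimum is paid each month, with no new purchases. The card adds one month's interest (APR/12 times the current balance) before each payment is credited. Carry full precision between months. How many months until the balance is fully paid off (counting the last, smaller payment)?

Monthly rate r = 17.5%/12 = 1.45833% = 0.0145833.
While 5% of the post-interest balance exceeds €25.00, each month B ← (B·(1+r))·(1 − 0.05), i.e. B shrinks by the factor (1+r)·0.95 = 0.96385.
This holds for months 1–63. Entering month 64 the balance is €477.91; 5% of the post-interest balance is now below €25.00, so the flat €25.00 minimum applies from here.
From month 64 a fixed €25.00 at rate r clears €477.91 in 23 more payments. Total: 63 + 23 = 86 months.

86 months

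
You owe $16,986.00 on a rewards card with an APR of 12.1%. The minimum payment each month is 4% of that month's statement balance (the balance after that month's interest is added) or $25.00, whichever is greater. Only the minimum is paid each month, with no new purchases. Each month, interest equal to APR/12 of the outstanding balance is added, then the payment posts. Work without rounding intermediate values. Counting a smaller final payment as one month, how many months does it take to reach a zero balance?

Monthly rate r = 12.1%/12 = 1.00833% = 0.0100833.
While 4% of the post-interest balance exceeds $25.00, each month B ← (B·(1+r))·(1 − 0.04), i.e. B shrinks by the factor (1+r)·0.96 = 0.96968.
This holds for months 1–108. Entering month 109 the balance is $610.89; 4% of the post-interest balance is now below $25.00, so the flat $25.00 minimum applies from here.
From month 109 a fixed $25.00 at rate r clears $610.89 in 29 more payments. Total: 108 + 29 = 137 months.

137 months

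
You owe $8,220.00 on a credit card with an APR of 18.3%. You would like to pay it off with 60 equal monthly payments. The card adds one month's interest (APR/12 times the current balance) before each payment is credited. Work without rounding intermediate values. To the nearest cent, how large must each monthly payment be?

Monthly rate r = 18.3%/12 = 1.525% = 0.01525.
Level-payment amortization: P = B₀·r / (1 − (1+r)^(−n)) = 8220.00·0.01525 / (1 − 1.01525^(−60)).
Denominator 1 − (1+r)^(−60) = 0.596707533.
P = 125.355 / 0.596707533 ≈ 210.08.

$210.08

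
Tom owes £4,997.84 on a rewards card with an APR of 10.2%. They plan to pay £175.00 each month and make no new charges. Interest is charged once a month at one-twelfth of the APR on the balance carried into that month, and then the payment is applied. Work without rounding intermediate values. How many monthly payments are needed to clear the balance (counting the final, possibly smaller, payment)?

33 months

Monthly rate r = 10.2%/12 = 0.85% = 0.0085.
Recurrence: B ← B·(1+r) − £175.00.
Month 1: interest £42.48; balance after payment £4,865.32.
Month 2: interest £41.36; balance after payment £4,731.68.
Closed form: n = −ln(1 − rB₀/P)/ln(1+r) = −ln(0.75725)/ln(1.0085) ≈ 32.852, so the balance reaches zero during payment 33.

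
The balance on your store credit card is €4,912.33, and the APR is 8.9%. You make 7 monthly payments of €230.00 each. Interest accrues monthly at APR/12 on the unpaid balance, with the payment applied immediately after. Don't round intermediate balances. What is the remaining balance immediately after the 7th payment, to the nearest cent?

€3,526.84

Monthly rate r = 8.9%/12 = 0.741667% = 0.00741667.
Each month: B ← B·(1+r) − €230.00.
Month 1: interest €36.43; balance after payment €4,718.76.
Month 2: interest €35.00; balance after payment €4,523.76.
Month 3: interest €33.55; balance after payment €4,327.31.
Month 4: interest €32.09; balance after payment €4,129.41.
Month 5: interest €30.63; balance after payment €3,930.03.
Month 6: interest €29.15; balance after payment €3,729.18.
Month 7: interest €27.66; balance after payment €3,526.84.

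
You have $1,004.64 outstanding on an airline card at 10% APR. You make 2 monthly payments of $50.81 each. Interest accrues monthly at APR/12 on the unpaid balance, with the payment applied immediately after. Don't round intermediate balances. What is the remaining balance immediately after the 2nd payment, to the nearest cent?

Monthly rate r = 10%/12 = 0.833333% = 0.00833333.
Each month: B ← B·(1+r) − $50.81.
Month 1: interest $8.37; balance after payment $962.20.
Month 2: interest $8.02; balance after payment $919.41.

$919.41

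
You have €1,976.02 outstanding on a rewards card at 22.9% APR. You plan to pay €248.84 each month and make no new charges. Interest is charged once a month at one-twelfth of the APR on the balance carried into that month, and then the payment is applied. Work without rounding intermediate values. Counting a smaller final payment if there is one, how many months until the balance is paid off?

9 payments

Monthly rate r = 22.9%/12 = 1.90833% = 0.0190833.
Recurrence: B ← B·(1+r) − €248.84.
Month 1: interest €37.71; balance after payment €1,764.89.
Month 2: interest €33.68; balance after payment €1,549.73.
Closed form: n = −ln(1 − rB₀/P)/ln(1+r) = −ln(0.84846)/ln(1.01908) ≈ 8.693, so the balance reaches zero during payment 9.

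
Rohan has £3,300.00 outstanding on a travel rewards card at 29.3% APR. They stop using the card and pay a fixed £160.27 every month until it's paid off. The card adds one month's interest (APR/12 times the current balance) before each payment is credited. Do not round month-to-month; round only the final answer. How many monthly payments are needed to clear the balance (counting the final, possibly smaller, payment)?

Monthly rate r = 29.3%/12 = 2.44167% = 0.0244167.
Recurrence: B ← B·(1+r) − £160.27.
Month 1: interest £80.58; balance after payment £3,220.30.
Month 2: interest £78.63; balance after payment £3,138.66.
Closed form: n = −ln(1 − rB₀/P)/ln(1+r) = −ln(0.49725)/ln(1.02442) ≈ 28.962, so the balance reaches zero during payment 29.

29 payments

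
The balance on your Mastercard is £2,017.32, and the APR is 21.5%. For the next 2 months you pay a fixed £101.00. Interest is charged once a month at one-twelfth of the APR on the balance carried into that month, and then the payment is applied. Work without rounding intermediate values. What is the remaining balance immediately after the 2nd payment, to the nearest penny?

Monthly rate r = 21.5%/12 = 1.79167% = 0.0179167.
Each month: B ← B·(1+r) − £101.00.
Month 1: interest £36.14; balance after payment £1,952.46.
Month 2: interest £34.98; balance after payment £1,886.45.

£1,886.45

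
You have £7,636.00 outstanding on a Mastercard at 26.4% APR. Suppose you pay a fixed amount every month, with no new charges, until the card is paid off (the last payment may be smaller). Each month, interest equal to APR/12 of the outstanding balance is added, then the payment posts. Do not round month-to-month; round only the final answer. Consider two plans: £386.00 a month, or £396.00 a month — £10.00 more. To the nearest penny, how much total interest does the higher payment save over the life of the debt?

Monthly rate r = 26.4%/12 = 2.2% = 0.022.
At £386.00/mo: n = ⌈−ln(1 − rB₀/P)/ln(1+r)⌉ = 27 payments (last £98.47); total interest = total paid − £7,636.00 = £2,498.47.
At £396.00/mo: 26 payments (last £146.51); total interest £2,410.51.
Interest saved = £2,498.47 − £2,410.51 = £87.96.

£87.96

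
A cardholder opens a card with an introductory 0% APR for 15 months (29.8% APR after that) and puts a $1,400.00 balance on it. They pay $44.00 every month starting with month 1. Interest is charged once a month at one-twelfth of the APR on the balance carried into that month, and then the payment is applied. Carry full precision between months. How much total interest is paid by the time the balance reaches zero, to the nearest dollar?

Promo months 1–15 at r₀ = 0%/12 = 0; months 16+ at r₁ = 29.8%/12 = 0.0248333.
After month 15 (no interest yet): B = $1,400.00 − 15·$44.00 = $740.00.
Then at r₁ with $44.00/mo: n₂ = −ln(1 − r₁·B/P)/ln(1+r₁) ≈ 22.04 → 23 more payments.
Total paid = 37·$44.00 + $1.86 = $1,629.86; interest = $1,629.86 − $1,400.00 = $229.86.

$230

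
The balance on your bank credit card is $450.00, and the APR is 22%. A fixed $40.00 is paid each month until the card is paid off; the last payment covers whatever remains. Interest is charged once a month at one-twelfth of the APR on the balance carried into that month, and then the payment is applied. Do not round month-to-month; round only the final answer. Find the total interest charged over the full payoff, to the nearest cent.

$58.65

Monthly rate r = 22%/12 = 1.83333% = 0.0183333.
Payoff takes n = ⌈−ln(1 − rB₀/P)/ln(1+r)⌉ = ⌈12.714⌉ = 13 payments; the last is $28.65.
Total paid = 12·$40.00 + $28.65 = $508.65.
Total interest = total paid − principal = $508.65 − $450.00 = $58.65.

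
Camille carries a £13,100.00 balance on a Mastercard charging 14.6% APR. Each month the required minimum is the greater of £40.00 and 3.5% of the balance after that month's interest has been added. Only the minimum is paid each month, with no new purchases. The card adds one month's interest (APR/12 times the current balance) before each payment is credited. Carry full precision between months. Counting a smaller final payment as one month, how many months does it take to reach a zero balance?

Monthly rate r = 14.6%/12 = 1.21667% = 0.0121667.
While 3.5% of the post-interest balance exceeds £40.00, each month B ← (B·(1+r))·(1 − 0.035), i.e. B shrinks by the factor (1+r)·0.965 = 0.97674.
This holds for months 1–105. Entering month 106 the balance is £1,106.88; 3.5% of the post-interest balance is now below £40.00, so the flat £40.00 minimum applies from here.
From month 106 a fixed £40.00 at rate r clears £1,106.88 in 34 more payments. Total: 105 + 34 = 139 months.

139 months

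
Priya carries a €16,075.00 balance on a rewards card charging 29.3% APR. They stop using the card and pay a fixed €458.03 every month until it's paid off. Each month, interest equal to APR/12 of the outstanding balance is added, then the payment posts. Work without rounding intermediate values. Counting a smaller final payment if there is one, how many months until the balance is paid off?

Monthly rate r = 29.3%/12 = 2.44167% = 0.0244167.
Recurrence: B ← B·(1+r) − €458.03.
Month 1: interest €392.50; balance after payment €16,009.47.
Month 2: interest €390.90; balance after payment €15,942.34.
Closed form: n = −ln(1 − rB₀/P)/ln(1+r) = −ln(0.14307)/ln(1.02442) ≈ 80.602, so the balance reaches zero during payment 81.

81 months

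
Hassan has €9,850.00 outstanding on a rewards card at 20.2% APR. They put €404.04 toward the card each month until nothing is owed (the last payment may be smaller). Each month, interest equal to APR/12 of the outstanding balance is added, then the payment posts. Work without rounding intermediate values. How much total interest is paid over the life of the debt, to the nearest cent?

€2,936.94

Monthly rate r = 20.2%/12 = 1.68333% = 0.0168333.
Payoff takes n = ⌈−ln(1 − rB₀/P)/ln(1+r)⌉ = ⌈31.646⌉ = 32 payments; the last is €261.70.
Total paid = 31·€404.04 + €261.70 = €12,786.94.
Total interest = total paid − principal = €12,786.94 − €9,850.00 = €2,936.94.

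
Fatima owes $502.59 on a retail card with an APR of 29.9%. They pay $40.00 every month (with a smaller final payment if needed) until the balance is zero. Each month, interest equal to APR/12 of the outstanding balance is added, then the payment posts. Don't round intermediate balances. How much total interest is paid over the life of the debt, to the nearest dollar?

Monthly rate r = 29.9%/12 = 2.49167% = 0.0249167.
Payoff takes n = ⌈−ln(1 − rB₀/P)/ln(1+r)⌉ = ⌈15.258⌉ = 16 payments; the last is $10.42.
Total paid = 15·$40.00 + $10.42 = $610.42.
Total interest = total paid − principal = $610.42 − $502.59 = $107.83.

$108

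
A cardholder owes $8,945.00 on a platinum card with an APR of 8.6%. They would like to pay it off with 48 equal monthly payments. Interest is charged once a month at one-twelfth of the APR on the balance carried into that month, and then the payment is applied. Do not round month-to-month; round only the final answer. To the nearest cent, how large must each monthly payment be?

Monthly rate r = 8.6%/12 = 0.716667% = 0.00716667.
Level-payment amortization: P = B₀·r / (1 − (1+r)^(−n)) = 8945.00·0.00716667 / (1 − 1.00717^(−48)).
Denominator 1 − (1+r)^(−48) = 0.290200818.
P = 64.1058 / 0.290200818 ≈ 220.90.

$220.90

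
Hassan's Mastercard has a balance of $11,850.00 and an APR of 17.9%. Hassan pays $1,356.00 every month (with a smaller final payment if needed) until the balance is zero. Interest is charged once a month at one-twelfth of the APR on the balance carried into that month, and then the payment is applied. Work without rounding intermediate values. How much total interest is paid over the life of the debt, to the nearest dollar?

$944

Monthly rate r = 17.9%/12 = 1.49167% = 0.0149167.
Payoff takes n = ⌈−ln(1 − rB₀/P)/ln(1+r)⌉ = ⌈9.433⌉ = 10 payments; the last is $589.74.
Total paid = 9·$1,356.00 + $589.74 = $12,793.74.
Total interest = total paid − principal = $12,793.74 − $11,850.00 = $943.74.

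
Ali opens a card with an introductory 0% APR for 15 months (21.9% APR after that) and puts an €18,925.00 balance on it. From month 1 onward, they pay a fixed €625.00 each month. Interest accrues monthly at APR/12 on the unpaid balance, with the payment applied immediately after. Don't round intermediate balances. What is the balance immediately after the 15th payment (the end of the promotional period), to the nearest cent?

€9,550.00

Promo months 1–15 at r₀ = 0%/12 = 0; months 16+ at r₁ = 21.9%/12 = 0.01825.
After month 15 (no interest yet): B = €18,925.00 − 15·€625.00 = €9,550.00.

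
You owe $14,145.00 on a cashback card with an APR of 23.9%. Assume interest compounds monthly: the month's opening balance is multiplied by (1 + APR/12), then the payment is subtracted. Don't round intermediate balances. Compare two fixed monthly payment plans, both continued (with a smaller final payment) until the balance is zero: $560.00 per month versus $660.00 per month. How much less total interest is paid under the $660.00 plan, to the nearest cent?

$1,230.10

Monthly rate r = 23.9%/12 = 1.99167% = 0.0199167.
At $560.00/mo: n = ⌈−ln(1 − rB₀/P)/ln(1+r)⌉ = 36 payments (last $259.24); total interest = total paid − $14,145.00 = $5,714.24.
At $660.00/mo: 29 payments (last $149.14); total interest $4,484.14.
Interest saved = $5,714.24 − $4,484.14 = $1,230.10.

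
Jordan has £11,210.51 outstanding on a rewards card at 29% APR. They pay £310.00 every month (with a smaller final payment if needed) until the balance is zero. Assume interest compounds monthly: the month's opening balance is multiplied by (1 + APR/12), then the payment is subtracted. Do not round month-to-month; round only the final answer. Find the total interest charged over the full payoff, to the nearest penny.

Monthly rate r = 29%/12 = 2.41667% = 0.0241667.
Payoff takes n = ⌈−ln(1 − rB₀/P)/ln(1+r)⌉ = ⌈86.727⌉ = 87 payments; the last is £226.11.
Total paid = 86·£310.00 + £226.11 = £26,886.11.
Total interest = total paid − principal = £26,886.11 − £11,210.51 = £15,675.60.

£15,675.60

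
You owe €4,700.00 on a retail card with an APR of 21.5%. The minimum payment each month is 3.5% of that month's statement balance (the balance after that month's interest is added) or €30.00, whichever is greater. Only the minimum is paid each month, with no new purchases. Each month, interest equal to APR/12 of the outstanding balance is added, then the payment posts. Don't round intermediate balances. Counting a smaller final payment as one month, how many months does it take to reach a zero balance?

Monthly rate r = 21.5%/12 = 1.79167% = 0.0179167.
While 3.5% of the post-interest balance exceeds €30.00, each month B ← (B·(1+r))·(1 − 0.035), i.e. B shrinks by the factor (1+r)·0.965 = 0.98229.
This holds for months 1–97. Entering month 98 the balance is €830.49; 3.5% of the post-interest balance is now below €30.00, so the flat €30.00 minimum applies from here.
From month 98 a fixed €30.00 at rate r clears €830.49 in 39 more payments. Total: 97 + 39 = 136 months.

136 months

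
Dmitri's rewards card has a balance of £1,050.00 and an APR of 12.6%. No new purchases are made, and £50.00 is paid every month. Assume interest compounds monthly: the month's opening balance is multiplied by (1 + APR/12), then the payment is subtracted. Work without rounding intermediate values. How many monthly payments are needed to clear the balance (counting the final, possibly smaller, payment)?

24 months

Monthly rate r = 12.6%/12 = 1.05% = 0.0105.
Recurrence: B ← B·(1+r) − £50.00.
Month 1: interest £11.02; balance after payment £1,011.03.
Month 2: interest £10.62; balance after payment £971.64.
Closed form: n = −ln(1 − rB₀/P)/ln(1+r) = −ln(0.7795)/ln(1.0105) ≈ 23.848, so the balance reaches zero during payment 24.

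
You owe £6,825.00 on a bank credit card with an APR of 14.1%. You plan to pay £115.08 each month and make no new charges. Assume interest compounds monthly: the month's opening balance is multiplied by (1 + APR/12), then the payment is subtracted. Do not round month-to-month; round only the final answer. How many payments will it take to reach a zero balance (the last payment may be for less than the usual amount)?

103 months

Monthly rate r = 14.1%/12 = 1.175% = 0.01175.
Recurrence: B ← B·(1+r) − £115.08.
Month 1: interest £80.19; balance after payment £6,790.11.
Month 2: interest £79.78; balance after payment £6,754.82.
Closed form: n = −ln(1 − rB₀/P)/ln(1+r) = −ln(0.30315)/ln(1.01175) ≈ 102.173, so the balance reaches zero during payment 103.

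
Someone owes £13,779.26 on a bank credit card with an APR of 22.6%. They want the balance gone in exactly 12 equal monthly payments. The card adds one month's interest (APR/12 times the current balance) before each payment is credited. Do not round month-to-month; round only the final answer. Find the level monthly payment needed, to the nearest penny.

£1,293.64

Monthly rate r = 22.6%/12 = 1.88333% = 0.0188333.
Level-payment amortization: P = B₀·r / (1 − (1+r)^(−n)) = 13779.26·0.0188333 / (1 − 1.01883^(−12)).
Denominator 1 − (1+r)^(−12) = 0.200603477.
P = 259.509 / 0.200603477 ≈ 1293.64.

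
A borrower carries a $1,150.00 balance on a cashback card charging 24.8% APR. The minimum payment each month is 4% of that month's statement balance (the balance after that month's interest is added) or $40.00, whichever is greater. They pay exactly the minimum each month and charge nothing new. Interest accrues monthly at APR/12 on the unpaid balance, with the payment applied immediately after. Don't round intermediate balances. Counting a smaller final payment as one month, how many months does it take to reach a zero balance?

Monthly rate r = 24.8%/12 = 2.06667% = 0.0206667.
While 4% of the post-interest balance exceeds $40.00, each month B ← (B·(1+r))·(1 − 0.04), i.e. B shrinks by the factor (1+r)·0.96 = 0.97984.
This holds for months 1–8. Entering month 9 the balance is $977.10; 4% of the post-interest balance is now below $40.00, so the flat $40.00 minimum applies from here.
From month 9 a fixed $40.00 at rate r clears $977.10 in 35 more payments. Total: 8 + 35 = 43 months.

43 months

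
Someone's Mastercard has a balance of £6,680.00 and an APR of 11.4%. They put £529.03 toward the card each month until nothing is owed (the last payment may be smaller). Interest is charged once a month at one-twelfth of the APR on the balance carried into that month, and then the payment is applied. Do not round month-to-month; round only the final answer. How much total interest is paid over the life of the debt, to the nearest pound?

Monthly rate r = 11.4%/12 = 0.95% = 0.0095.
Payoff takes n = ⌈−ln(1 − rB₀/P)/ln(1+r)⌉ = ⌈13.515⌉ = 14 payments; the last is £272.86.
Total paid = 13·£529.03 + £272.86 = £7,150.25.
Total interest = total paid − principal = £7,150.25 − £6,680.00 = £470.25.

£470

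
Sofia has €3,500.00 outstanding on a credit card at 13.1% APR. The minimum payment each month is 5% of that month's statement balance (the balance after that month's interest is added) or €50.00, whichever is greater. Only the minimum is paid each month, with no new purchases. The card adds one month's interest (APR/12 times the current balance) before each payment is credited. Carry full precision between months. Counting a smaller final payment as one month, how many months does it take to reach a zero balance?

Monthly rate r = 13.1%/12 = 1.09167% = 0.0109167.
While 5% of the post-interest balance exceeds €50.00, each month B ← (B·(1+r))·(1 − 0.05), i.e. B shrinks by the factor (1+r)·0.95 = 0.96037.
This holds for months 1–32. Entering month 33 the balance is €959.65; 5% of the post-interest balance is now below €50.00, so the flat €50.00 minimum applies from here.
From month 33 a fixed €50.00 at rate r clears €959.65 in 22 more payments. Total: 32 + 22 = 54 months.

54 months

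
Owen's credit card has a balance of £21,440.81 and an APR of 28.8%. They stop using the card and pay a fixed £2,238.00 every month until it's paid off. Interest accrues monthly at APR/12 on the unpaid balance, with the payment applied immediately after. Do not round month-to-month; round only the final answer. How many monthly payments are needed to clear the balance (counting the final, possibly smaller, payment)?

12 months

Monthly rate r = 28.8%/12 = 2.4% = 0.024.
Recurrence: B ← B·(1+r) − £2,238.00.
Month 1: interest £514.58; balance after payment £19,717.39.
Month 2: interest £473.22; balance after payment £17,952.61.
Closed form: n = −ln(1 − rB₀/P)/ln(1+r) = −ln(0.77007)/ln(1.024) ≈ 11.016, so the balance reaches zero during payment 12.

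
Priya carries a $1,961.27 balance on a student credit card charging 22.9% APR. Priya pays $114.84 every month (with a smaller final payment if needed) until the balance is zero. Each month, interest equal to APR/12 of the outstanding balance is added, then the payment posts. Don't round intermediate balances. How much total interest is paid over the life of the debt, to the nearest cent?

Monthly rate r = 22.9%/12 = 1.90833% = 0.0190833.
Payoff takes n = ⌈−ln(1 − rB₀/P)/ln(1+r)⌉ = ⌈20.863⌉ = 21 payments; the last is $99.28.
Total paid = 20·$114.84 + $99.28 = $2,396.08.
Total interest = total paid − principal = $2,396.08 − $1,961.27 = $434.81.

$434.81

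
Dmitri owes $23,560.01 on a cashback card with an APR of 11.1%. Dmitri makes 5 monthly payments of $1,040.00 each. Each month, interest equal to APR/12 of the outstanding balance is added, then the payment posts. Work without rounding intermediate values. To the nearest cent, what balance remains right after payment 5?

Monthly rate r = 11.1%/12 = 0.925% = 0.00925.
Each month: B ← B·(1+r) − $1,040.00.
Month 1: interest $217.93; balance after payment $22,737.94.
Month 2: interest $210.33; balance after payment $21,908.27.
Month 3: interest $202.65; balance after payment $21,070.92.
Month 4: interest $194.91; balance after payment $20,225.82.
Month 5: interest $187.09; balance after payment $19,372.91.

$19,372.91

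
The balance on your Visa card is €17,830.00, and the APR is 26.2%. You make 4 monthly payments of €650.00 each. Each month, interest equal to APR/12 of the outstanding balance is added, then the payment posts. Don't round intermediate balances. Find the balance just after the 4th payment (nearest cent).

Monthly rate r = 26.2%/12 = 2.18333% = 0.0218333.
Each month: B ← B·(1+r) − €650.00.
Month 1: interest €389.29; balance after payment €17,569.29.
Month 2: interest €383.60; balance after payment €17,302.88.
Month 3: interest €377.78; balance after payment €17,030.66.
Month 4: interest €371.84; balance after payment €16,752.50.

€16,752.50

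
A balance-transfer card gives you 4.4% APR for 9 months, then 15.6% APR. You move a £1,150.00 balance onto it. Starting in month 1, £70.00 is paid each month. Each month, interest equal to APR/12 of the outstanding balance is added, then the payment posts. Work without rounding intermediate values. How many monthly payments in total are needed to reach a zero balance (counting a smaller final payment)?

Promo months 1–9 at r₀ = 4.4%/12 = 0.00366667; months 10+ at r₁ = 15.6%/12 = 0.013.
After month 9: iterate B ← B·(1+r₀) − £70.00 for 9 months → £549.19.
Then at r₁ with £70.00/mo: n₂ = −ln(1 − r₁·B/P)/ln(1+r₁) ≈ 8.33 → 9 more payments.

18 months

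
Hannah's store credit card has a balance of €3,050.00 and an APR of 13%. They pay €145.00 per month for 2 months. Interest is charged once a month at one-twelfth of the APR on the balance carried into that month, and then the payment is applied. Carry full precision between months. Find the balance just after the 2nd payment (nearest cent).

€2,824.87

Monthly rate r = 13%/12 = 1.08333% = 0.0108333.
Each month: B ← B·(1+r) − €145.00.
Month 1: interest €33.04; balance after payment €2,938.04.
Month 2: interest €31.83; balance after payment €2,824.87.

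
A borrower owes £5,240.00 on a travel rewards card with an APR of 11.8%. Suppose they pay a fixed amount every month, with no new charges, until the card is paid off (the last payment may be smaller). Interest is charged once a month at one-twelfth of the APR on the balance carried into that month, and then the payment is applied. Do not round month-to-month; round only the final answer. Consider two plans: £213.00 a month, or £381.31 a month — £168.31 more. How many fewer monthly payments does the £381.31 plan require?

14 fewer payments

Monthly rate r = 11.8%/12 = 0.983333% = 0.00983333.
At £213.00/mo: n = ⌈−ln(1 − rB₀/P)/ln(1+r)⌉ = 29 payments (last £64.73); total interest = total paid − £5,240.00 = £788.73.
At £381.31/mo: 15 payments (last £319.11); total interest £417.45.
Payments saved = 29 − 15 = 14.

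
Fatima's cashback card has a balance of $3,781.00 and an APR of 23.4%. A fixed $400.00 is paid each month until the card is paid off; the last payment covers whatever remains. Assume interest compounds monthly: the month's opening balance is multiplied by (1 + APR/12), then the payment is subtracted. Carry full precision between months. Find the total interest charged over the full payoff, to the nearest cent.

Monthly rate r = 23.4%/12 = 1.95% = 0.0195.
Payoff takes n = ⌈−ln(1 − rB₀/P)/ln(1+r)⌉ = ⌈10.550⌉ = 11 payments; the last is $220.81.
Total paid = 10·$400.00 + $220.81 = $4,220.81.
Total interest = total paid − principal = $4,220.81 − $3,781.00 = $439.81.

$439.81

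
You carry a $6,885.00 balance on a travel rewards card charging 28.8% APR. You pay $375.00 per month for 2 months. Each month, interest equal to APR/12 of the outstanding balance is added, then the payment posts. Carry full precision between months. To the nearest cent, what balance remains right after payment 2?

$6,460.45

Monthly rate r = 28.8%/12 = 2.4% = 0.024.
Each month: B ← B·(1+r) − $375.00.
Month 1: interest $165.24; balance after payment $6,675.24.
Month 2: interest $160.21; balance after payment $6,460.45.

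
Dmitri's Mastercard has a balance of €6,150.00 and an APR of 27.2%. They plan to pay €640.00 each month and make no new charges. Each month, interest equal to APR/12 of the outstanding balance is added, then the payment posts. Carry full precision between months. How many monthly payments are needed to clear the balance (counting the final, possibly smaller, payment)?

11 months

Monthly rate r = 27.2%/12 = 2.26667% = 0.0226667.
Recurrence: B ← B·(1+r) − €640.00.
Month 1: interest €139.40; balance after payment €5,649.40.
Month 2: interest €128.05; balance after payment €5,137.45.
Closed form: n = −ln(1 − rB₀/P)/ln(1+r) = −ln(0.78219)/ln(1.02267) ≈ 10.960, so the balance reaches zero during payment 11.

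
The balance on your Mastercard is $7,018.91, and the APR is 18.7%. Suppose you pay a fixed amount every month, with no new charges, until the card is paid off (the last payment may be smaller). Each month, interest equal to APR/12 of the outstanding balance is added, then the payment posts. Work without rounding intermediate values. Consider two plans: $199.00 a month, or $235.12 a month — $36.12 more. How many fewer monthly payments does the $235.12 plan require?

Monthly rate r = 18.7%/12 = 1.55833% = 0.0155833.
At $199.00/mo: n = ⌈−ln(1 − rB₀/P)/ln(1+r)⌉ = 52 payments (last $117.26); total interest = total paid − $7,018.91 = $3,247.35.
At $235.12/mo: 41 payments (last $112.02); total interest $2,497.91.
Payments saved = 52 − 41 = 11.

11 fewer payments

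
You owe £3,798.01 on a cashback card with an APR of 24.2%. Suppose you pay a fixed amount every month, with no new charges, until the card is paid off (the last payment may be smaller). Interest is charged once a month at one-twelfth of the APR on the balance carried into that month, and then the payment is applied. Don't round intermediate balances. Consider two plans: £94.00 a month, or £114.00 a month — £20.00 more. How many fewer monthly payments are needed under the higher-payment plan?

29 fewer payments

Monthly rate r = 24.2%/12 = 2.01667% = 0.0201667.
At £94.00/mo: n = ⌈−ln(1 − rB₀/P)/ln(1+r)⌉ = 85 payments (last £43.97); total interest = total paid − £3,798.01 = £4,141.96.
At £114.00/mo: 56 payments (last £92.76); total interest £2,564.75.
Payments saved = 85 − 56 = 29.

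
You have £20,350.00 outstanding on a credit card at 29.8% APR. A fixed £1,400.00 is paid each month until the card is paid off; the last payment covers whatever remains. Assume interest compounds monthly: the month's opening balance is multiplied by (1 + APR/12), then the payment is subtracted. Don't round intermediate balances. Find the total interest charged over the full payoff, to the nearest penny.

£5,210.79

Monthly rate r = 29.8%/12 = 2.48333% = 0.0248333.
Payoff takes n = ⌈−ln(1 − rB₀/P)/ln(1+r)⌉ = ⌈18.255⌉ = 19 payments; the last is £360.79.
Total paid = 18·£1,400.00 + £360.79 = £25,560.79.
Total interest = total paid − principal = £25,560.79 − £20,350.00 = £5,210.79.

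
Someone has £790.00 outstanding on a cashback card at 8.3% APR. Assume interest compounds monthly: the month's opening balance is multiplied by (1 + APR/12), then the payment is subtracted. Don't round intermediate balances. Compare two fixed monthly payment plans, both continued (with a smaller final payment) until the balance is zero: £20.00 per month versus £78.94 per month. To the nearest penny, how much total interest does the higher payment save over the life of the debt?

Monthly rate r = 8.3%/12 = 0.691667% = 0.00691667.
At £20.00/mo: n = ⌈−ln(1 − rB₀/P)/ln(1+r)⌉ = 47 payments (last £5.95); total interest = total paid − £790.00 = £135.95.
At £78.94/mo: 11 payments (last £32.17); total interest £31.57.
Interest saved = £135.95 − £31.57 = £104.38.

£104.38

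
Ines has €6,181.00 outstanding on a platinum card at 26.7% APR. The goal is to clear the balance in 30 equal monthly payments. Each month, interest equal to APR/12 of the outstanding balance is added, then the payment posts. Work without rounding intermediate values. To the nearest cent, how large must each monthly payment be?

€284.59

Monthly rate r = 26.7%/12 = 2.225% = 0.02225.
Level-payment amortization: P = B₀·r / (1 − (1+r)^(−n)) = 6181.00·0.02225 / (1 − 1.02225^(−30)).
Denominator 1 − (1+r)^(−30) = 0.483242935.
P = 137.527 / 0.483242935 ≈ 284.59.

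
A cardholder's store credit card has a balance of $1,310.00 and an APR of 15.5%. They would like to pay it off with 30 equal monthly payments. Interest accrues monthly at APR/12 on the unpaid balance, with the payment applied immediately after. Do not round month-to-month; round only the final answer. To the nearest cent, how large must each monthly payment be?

Monthly rate r = 15.5%/12 = 1.29167% = 0.0129167.
Level-payment amortization: P = B₀·r / (1 − (1+r)^(−n)) = 1310.00·0.0129167 / (1 − 1.01292^(−30)).
Denominator 1 − (1+r)^(−30) = 0.319562115.
P = 16.9208 / 0.319562115 ≈ 52.95.

$52.95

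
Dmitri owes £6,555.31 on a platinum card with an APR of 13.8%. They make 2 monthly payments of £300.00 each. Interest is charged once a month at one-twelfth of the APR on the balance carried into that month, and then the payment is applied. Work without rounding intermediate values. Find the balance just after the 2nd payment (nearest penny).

Monthly rate r = 13.8%/12 = 1.15% = 0.0115.
Each month: B ← B·(1+r) − £300.00.
Month 1: interest £75.39; balance after payment £6,330.70.
Month 2: interest £72.80; balance after payment £6,103.50.

£6,103.50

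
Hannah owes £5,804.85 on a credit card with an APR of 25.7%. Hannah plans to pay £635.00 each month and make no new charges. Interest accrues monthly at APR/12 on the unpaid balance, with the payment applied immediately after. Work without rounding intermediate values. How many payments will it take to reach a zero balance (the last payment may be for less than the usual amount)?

Monthly rate r = 25.7%/12 = 2.14167% = 0.0214167.
Recurrence: B ← B·(1+r) − £635.00.
Month 1: interest £124.32; balance after payment £5,294.17.
Month 2: interest £113.38; balance after payment £4,772.55.
Closed form: n = −ln(1 − rB₀/P)/ln(1+r) = −ln(0.80422)/ln(1.02142) ≈ 10.282, so the balance reaches zero during payment 11.

11 months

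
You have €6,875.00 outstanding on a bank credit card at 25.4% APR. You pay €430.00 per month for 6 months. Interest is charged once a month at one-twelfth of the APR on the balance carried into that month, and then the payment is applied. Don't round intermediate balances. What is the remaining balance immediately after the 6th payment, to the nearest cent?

Monthly rate r = 25.4%/12 = 2.11667% = 0.0211667.
Each month: B ← B·(1+r) − €430.00.
Month 1: interest €145.52; balance after payment €6,590.52.
Month 2: interest €139.50; balance after payment €6,300.02.
Month 3: interest €133.35; balance after payment €6,003.37.
Month 4: interest €127.07; balance after payment €5,700.44.
Month 5: interest €120.66; balance after payment €5,391.10.
Month 6: interest €114.11; balance after payment €5,075.21.

€5,075.21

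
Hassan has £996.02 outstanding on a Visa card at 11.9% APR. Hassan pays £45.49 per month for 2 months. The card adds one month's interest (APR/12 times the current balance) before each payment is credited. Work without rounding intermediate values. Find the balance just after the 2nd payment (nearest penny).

Monthly rate r = 11.9%/12 = 0.991667% = 0.00991667.
Each month: B ← B·(1+r) − £45.49.
Month 1: interest £9.88; balance after payment £960.41.
Month 2: interest £9.52; balance after payment £924.44.

£924.44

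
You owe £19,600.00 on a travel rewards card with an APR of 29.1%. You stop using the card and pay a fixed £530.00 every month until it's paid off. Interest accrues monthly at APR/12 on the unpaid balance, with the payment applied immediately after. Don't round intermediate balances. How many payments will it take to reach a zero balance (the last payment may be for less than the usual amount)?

Monthly rate r = 29.1%/12 = 2.425% = 0.02425.
Recurrence: B ← B·(1+r) − £530.00.
Month 1: interest £475.30; balance after payment £19,545.30.
Month 2: interest £473.97; balance after payment £19,489.27.
Closed form: n = −ln(1 − rB₀/P)/ln(1+r) = −ln(0.10321)/ln(1.02425) ≈ 94.781, so the balance reaches zero during payment 95.

95 months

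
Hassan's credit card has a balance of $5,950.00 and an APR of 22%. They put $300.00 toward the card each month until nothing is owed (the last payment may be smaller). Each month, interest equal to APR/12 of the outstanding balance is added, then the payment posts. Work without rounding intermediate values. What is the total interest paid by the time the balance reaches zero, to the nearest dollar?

$1,513

Monthly rate r = 22%/12 = 1.83333% = 0.0183333.
Payoff takes n = ⌈−ln(1 − rB₀/P)/ln(1+r)⌉ = ⌈24.877⌉ = 25 payments; the last is $263.35.
Total paid = 24·$300.00 + $263.35 = $7,463.35.
Total interest = total paid − principal = $7,463.35 − $5,950.00 = $1,513.35.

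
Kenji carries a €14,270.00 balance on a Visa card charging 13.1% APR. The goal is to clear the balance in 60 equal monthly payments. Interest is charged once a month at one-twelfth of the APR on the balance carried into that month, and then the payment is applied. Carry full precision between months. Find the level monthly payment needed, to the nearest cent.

Monthly rate r = 13.1%/12 = 1.09167% = 0.0109167.
Level-payment amortization: P = B₀·r / (1 − (1+r)^(−n)) = 14270.00·0.0109167 / (1 − 1.01092^(−60)).
Denominator 1 − (1+r)^(−60) = 0.478710954.
P = 155.781 / 0.478710954 ≈ 325.42.

€325.42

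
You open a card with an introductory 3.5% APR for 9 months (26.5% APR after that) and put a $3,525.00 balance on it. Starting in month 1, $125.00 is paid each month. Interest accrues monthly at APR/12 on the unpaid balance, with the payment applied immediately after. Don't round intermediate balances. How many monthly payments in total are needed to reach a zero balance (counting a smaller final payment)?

36 months

Promo months 1–9 at r₀ = 3.5%/12 = 0.00291667; months 10+ at r₁ = 26.5%/12 = 0.0220833.
After month 9: iterate B ← B·(1+r₀) − $125.00 for 9 months → $2,480.40.
Then at r₁ with $125.00/mo: n₂ = −ln(1 − r₁·B/P)/ln(1+r₁) ≈ 26.40 → 27 more payments.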